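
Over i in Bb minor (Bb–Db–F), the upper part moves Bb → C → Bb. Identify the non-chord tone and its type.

The harmony at that moment is Bb minor triad (Bb, Db, F); C is not a chord tone.
It is approached by step up from Bb and left by step down to Bb.
Step away and step back to the same note — a neighbor tone (upper neighbor).

C is a neighbor tone.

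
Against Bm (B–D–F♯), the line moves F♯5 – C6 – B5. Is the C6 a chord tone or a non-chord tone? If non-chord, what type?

Non-chord tone — an appoggiatura.

The harmony at that moment is B minor triad (B, D, F♯); C6 is not a chord tone.
It is approached by leap up from F♯5 and left by step down to B5.
Leap in, step out — an appoggiatura.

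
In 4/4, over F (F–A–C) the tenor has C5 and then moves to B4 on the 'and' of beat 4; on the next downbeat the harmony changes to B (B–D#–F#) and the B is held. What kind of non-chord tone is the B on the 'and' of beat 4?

The harmony at that moment is F major triad (F, A, C); B4 is not a chord tone.
It is approached by step down from C5 and then sustained as the same pitch into the next harmony.
Arriving early and becoming a chord tone when the harmony changes — an anticipation.

Anticipation.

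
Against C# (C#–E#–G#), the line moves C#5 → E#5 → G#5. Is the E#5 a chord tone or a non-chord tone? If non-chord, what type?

C# major triad contains C#, E#, G#; E# is the third, so it is a chord tone.

Chord tone (the third of C# major triad).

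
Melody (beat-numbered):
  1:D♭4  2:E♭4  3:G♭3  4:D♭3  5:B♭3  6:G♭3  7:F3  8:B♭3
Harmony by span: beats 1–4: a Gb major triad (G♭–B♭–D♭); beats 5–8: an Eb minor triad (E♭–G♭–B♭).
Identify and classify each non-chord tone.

The harmony at that moment is G♭ major triad (G♭, B♭, D♭); E♭4 is not a chord tone.
It is approached by step up from D♭4 and left by leap down to G♭3.
Step in, leap out — an escape tone.
The harmony at that moment is E♭ minor triad (E♭, G♭, B♭); F3 is not a chord tone.
It is approached by step down from G♭3 and left by leap up to B♭3.
Step in, leap out — an escape tone.

E♭4 (beat 2) — escape tone; F3 (beat 7) — escape tone.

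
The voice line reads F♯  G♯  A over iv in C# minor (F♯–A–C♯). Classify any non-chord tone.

The harmony at that moment is F♯ minor triad (F♯, A, C♯); G♯ is not a chord tone.
It is approached by step up from F♯ and left by step up to A.
Step in, step out in the same direction — a passing tone.

G♯ is a passing tone.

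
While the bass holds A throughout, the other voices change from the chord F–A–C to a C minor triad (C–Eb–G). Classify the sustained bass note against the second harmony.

The harmony at that moment is C minor triad (C, Eb, G); A is not a chord tone.
It is held over (the same pitch as the preceding A) and then sustained as the same pitch into the next harmony.
Sustained through a change of harmony — a pedal tone.

Pedal tone (pedal point).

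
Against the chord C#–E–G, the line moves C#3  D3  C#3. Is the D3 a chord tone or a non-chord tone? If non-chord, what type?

The harmony at that moment is C# diminished triad (C#, E, G); D3 is not a chord tone.
It is approached by step up from C#3 and left by step down to C#3.
Step away and step back to the same note — a neighbor tone (upper neighbor).

Non-chord tone — a neighbor tone.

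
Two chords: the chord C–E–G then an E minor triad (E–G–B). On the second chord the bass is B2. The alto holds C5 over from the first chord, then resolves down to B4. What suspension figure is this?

9–8 suspension.

At the second chord the bass is B2. The suspended C5 lies a ninth above the bass; after resolving down by step to B4, the interval above the bass becomes an octave.
Suspension figures are named by those two intervals: 9–8.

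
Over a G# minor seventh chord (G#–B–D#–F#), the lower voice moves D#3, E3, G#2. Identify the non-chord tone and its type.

The harmony at that moment is G# minor seventh chord (G#, B, D#, F#); E3 is not a chord tone.
It is approached by step up from D#3 and left by leap down to G#2.
Step in, leap out — an escape tone.

E3 is an escape tone.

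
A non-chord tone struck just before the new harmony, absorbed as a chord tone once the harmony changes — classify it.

Approach: ahead of the chord change (typically by step), so it is dissonant against the current harmony. Departure: none — the same pitch is restated or held and is a chord tone of the new harmony.
Dissonant first, consonant once the harmony catches up: the note simply arrives early — an anticipation. (The reverse timing, consonant first and dissonant after the change, would be a suspension or retardation.)

Anticipation.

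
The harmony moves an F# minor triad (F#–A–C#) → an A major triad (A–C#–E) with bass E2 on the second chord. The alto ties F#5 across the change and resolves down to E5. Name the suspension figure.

At the second chord the bass is E2. The suspended F#5 lies a ninth above the bass; after resolving down by step to E5, the interval above the bass becomes an octave.
Suspension figures are named by those two intervals: 9–8.

9–8 suspension.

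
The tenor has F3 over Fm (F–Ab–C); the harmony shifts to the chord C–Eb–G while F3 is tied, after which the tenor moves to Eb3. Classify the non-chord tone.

The harmony at that moment is C minor triad (C, Eb, G); F3 is not a chord tone.
It is held over (the same pitch as the preceding F3) and left by step down to Eb3.
Held over from the previous chord and resolving down by step — a suspension.

F3 is a suspension.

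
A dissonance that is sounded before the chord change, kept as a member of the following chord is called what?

Approach: ahead of the chord change (typically by step), so it is dissonant against the current harmony. Departure: none — the same pitch is restated or held and is a chord tone of the new harmony.
Dissonant first, consonant once the harmony catches up: the note simply arrives early — an anticipation. (The reverse timing, consonant first and dissonant after the change, would be a suspension or retardation.)

Anticipation.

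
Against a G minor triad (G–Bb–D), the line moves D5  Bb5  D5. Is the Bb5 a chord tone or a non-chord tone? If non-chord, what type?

Chord tone (the third of G minor triad).

G minor triad contains G, Bb, D; Bb is the third, so it is a chord tone.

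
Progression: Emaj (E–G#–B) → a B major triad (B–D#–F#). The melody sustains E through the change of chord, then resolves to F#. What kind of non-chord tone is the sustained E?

The harmony at that moment is B major triad (B, D#, F#); E is not a chord tone.
It is held over (the same pitch as the preceding E) and left by step up to F#.
Held over from the previous chord and resolving up by step — a retardation.

E is a retardation.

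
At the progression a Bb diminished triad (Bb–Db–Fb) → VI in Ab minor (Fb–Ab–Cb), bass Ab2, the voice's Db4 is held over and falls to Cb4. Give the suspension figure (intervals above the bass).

At the second chord the bass is Ab2. The suspended Db4 lies a fourth above the bass; after resolving down by step to Cb4, the interval above the bass becomes a third.
Suspension figures are named by those two intervals: 4–3.

4–3 suspension.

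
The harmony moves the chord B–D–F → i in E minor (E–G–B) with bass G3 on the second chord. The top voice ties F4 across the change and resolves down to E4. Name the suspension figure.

At the second chord the bass is G3. The suspended F4 lies a seventh above the bass; after resolving down by step to E4, the interval above the bass becomes a sixth.
Suspension figures are named by those two intervals: 7–6.

7–6 suspension.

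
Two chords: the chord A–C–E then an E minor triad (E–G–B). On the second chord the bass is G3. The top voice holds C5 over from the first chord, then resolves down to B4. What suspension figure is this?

4–3 suspension.

At the second chord the bass is G3. The suspended C5 lies a fourth above the bass; after resolving down by step to B4, the interval above the bass becomes a third.
Suspension figures are named by those two intervals: 4–3.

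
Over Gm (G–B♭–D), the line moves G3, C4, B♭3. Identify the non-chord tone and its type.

The harmony at that moment is G minor triad (G, B♭, D); C4 is not a chord tone.
It is approached by leap up from G3 and left by step down to B♭3.
Leap in, step out — an appoggiatura.

C4 is an appoggiatura.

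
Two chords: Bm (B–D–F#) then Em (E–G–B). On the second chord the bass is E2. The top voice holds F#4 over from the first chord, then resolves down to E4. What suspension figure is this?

At the second chord the bass is E2. The suspended F#4 lies a ninth above the bass; after resolving down by step to E4, the interval above the bass becomes an octave.
Suspension figures are named by those two intervals: 9–8.

9–8 suspension.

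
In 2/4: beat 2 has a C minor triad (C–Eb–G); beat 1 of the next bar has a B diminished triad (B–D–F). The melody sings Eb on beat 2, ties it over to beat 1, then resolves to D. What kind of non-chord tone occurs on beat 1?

The harmony at that moment is B diminished triad (B, D, F); Eb is not a chord tone.
It is held over (the same pitch as the preceding Eb) and left by step down to D.
Held over from the previous chord and resolving down by step — a suspension.

Suspension.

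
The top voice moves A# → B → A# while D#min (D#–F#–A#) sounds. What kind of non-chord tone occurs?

B is a neighbor tone.

The harmony at that moment is D# minor triad (D#, F#, A#); B is not a chord tone.
It is approached by step up from A# and left by step down to A#.
Step away and step back to the same note — a neighbor tone (upper neighbor).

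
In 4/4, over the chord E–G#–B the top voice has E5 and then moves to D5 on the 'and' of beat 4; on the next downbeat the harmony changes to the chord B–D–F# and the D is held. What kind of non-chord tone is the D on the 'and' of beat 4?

Anticipation.

The harmony at that moment is E major triad (E, G#, B); D5 is not a chord tone.
It is approached by step down from E5 and then sustained as the same pitch into the next harmony.
Arriving early and becoming a chord tone when the harmony changes — an anticipation.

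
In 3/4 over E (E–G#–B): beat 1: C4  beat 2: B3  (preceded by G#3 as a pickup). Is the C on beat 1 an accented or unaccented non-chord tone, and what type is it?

Accented appoggiatura.

The harmony at that moment is E major triad (E, G#, B); C4 is not a chord tone.
It is approached by leap up from G#3 and left by step down to B3.
Leap in, step out — an appoggiatura.
It falls on the downbeat, so it is accented.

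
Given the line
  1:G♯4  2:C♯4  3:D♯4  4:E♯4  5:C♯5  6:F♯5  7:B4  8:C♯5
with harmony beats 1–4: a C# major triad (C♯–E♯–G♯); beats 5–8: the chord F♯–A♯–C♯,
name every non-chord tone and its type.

The harmony at that moment is C♯ major triad (C♯, E♯, G♯); D♯4 is not a chord tone.
It is approached by step up from C♯4 and left by step up to E♯4.
Step in, step out in the same direction — a passing tone.
The harmony at that moment is F♯ major triad (F♯, A♯, C♯); B4 is not a chord tone.
It is approached by leap down from F♯5 and left by step up to C♯5.
Leap in, step out — an appoggiatura.

D♯4 (beat 3) — passing tone; B4 (beat 7) — appoggiatura.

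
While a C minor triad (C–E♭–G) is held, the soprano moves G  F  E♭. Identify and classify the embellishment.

F is a passing tone.

The harmony at that moment is C minor triad (C, E♭, G); F is not a chord tone.
It is approached by step down from G and left by step down to E♭.
Step in, step out in the same direction — a passing tone.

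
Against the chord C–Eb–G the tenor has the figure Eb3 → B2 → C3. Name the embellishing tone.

B2 is an appoggiatura.

The harmony at that moment is C minor triad (C, Eb, G); B2 is not a chord tone.
It is approached by leap down from Eb3 and left by step up to C3.
Leap in, step out — an appoggiatura.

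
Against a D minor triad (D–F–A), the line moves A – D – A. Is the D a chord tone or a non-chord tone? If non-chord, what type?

D minor triad contains D, F, A; D is the root, so it is a chord tone.

Chord tone (the root of D minor triad).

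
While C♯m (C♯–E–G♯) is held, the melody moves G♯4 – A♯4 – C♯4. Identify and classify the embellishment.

The harmony at that moment is C♯ minor triad (C♯, E, G♯); A♯4 is not a chord tone.
It is approached by step up from G♯4 and left by leap down to C♯4.
Step in, leap out — an escape tone.

A♯4 is an escape tone.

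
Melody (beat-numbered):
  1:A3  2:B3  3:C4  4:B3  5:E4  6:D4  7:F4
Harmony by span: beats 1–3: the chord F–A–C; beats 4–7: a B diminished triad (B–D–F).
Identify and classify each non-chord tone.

The harmony at that moment is F major triad (F, A, C); B3 is not a chord tone.
It is approached by step up from A3 and left by step up to C4.
Step in, step out in the same direction — a passing tone.
The harmony at that moment is B diminished triad (B, D, F); E4 is not a chord tone.
It is approached by leap up from B3 and left by step down to D4.
Leap in, step out — an appoggiatura.

B3 (beat 2) — passing tone; E4 (beat 5) — appoggiatura.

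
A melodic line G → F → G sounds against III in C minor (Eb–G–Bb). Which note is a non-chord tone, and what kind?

The harmony at that moment is Eb major triad (Eb, G, Bb); F is not a chord tone.
It is approached by step down from G and left by step up to G.
Step away and step back to the same note — a neighbor tone (lower neighbor).

F is a neighbor tone.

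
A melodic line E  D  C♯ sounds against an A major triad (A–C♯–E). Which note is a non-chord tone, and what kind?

D is a passing tone.

The harmony at that moment is A major triad (A, C♯, E); D is not a chord tone.
It is approached by step down from E and left by step down to C♯.
Step in, step out in the same direction — a passing tone.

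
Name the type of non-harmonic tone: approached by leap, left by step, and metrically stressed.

Appoggiatura.

Approach: by leap. Departure: by step. Metric position: strong.
Leap in, step out, in a metrically strong position — an appoggiatura. (It is the mirror image of the escape tone, which steps in and leaps out from a weak position.)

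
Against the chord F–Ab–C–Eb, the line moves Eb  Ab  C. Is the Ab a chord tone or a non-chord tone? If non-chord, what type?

F minor seventh chord contains F, Ab, C, Eb; Ab is the third, so it is a chord tone.

Chord tone (the third of F minor seventh chord).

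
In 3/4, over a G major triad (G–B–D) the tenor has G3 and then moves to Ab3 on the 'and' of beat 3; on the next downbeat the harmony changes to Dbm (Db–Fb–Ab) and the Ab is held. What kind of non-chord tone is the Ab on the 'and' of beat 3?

Anticipation.

The harmony at that moment is G major triad (G, B, D); Ab3 is not a chord tone.
It is approached by step up from G3 and then sustained as the same pitch into the next harmony.
Arriving early and becoming a chord tone when the harmony changes — an anticipation.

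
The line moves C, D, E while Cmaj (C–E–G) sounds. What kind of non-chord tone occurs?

The harmony at that moment is C major triad (C, E, G); D is not a chord tone.
It is approached by step up from C and left by step up to E.
Step in, step out in the same direction — a passing tone.

D is a passing tone.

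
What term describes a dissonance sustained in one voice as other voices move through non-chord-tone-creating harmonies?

Pedal tone.

Approach: none. Departure: none — a single pitch is sustained while the chords change around it, passing through harmonies that do not contain it.
No melodic motion at all; the dissonance is created entirely by the moving harmonies against the stationary note — a pedal tone (pedal point).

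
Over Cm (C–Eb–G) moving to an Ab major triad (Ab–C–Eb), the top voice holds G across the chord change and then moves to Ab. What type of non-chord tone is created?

The harmony at that moment is Ab major triad (Ab, C, Eb); G is not a chord tone.
It is held over (the same pitch as the preceding G) and left by step up to Ab.
Held over from the previous chord and resolving up by step — a retardation.

G is a retardation.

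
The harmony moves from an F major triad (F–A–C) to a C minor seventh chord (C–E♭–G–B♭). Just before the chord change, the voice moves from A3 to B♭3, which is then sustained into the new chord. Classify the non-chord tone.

The harmony at that moment is F major triad (F, A, C); B♭3 is not a chord tone.
It is approached by step up from A3 and then sustained as the same pitch into the next harmony.
Arriving early and becoming a chord tone when the harmony changes — an anticipation.

B♭3 is an anticipation.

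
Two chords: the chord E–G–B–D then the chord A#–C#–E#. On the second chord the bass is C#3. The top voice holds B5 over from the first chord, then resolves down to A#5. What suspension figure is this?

7–6 suspension.

At the second chord the bass is C#3. The suspended B5 lies a seventh above the bass; after resolving down by step to A#5, the interval above the bass becomes a sixth.
Suspension figures are named by those two intervals: 7–6.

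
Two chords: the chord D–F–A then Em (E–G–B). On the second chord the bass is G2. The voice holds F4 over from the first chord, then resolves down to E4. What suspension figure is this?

At the second chord the bass is G2. The suspended F4 lies a seventh above the bass; after resolving down by step to E4, the interval above the bass becomes a sixth.
Suspension figures are named by those two intervals: 7–6.

7–6 suspension.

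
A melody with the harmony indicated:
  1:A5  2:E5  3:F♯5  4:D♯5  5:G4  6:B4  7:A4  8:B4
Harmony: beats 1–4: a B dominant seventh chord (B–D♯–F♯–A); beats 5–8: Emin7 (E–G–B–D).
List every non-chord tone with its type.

E5 (beat 2) — appoggiatura; A4 (beat 7) — neighbor tone.

The harmony at that moment is B dominant seventh chord (B, D♯, F♯, A); E5 is not a chord tone.
It is approached by leap down from A5 and left by step up to F♯5.
Leap in, step out — an appoggiatura.
The harmony at that moment is E minor seventh chord (E, G, B, D); A4 is not a chord tone.
It is approached by step down from B4 and left by step up to B4.
Step away and step back to the same note — a neighbor tone (lower neighbor).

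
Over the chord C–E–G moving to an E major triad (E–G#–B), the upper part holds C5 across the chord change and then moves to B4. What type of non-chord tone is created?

C5 is a suspension.

The harmony at that moment is E major triad (E, G#, B); C5 is not a chord tone.
It is held over (the same pitch as the preceding C5) and left by step down to B4.
Held over from the previous chord and resolving down by step — a suspension.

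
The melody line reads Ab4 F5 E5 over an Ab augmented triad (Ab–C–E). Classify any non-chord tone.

The harmony at that moment is Ab augmented triad (Ab, C, E); F5 is not a chord tone.
It is approached by leap up from Ab4 and left by step down to E5.
Leap in, step out — an appoggiatura.

F5 is an appoggiatura.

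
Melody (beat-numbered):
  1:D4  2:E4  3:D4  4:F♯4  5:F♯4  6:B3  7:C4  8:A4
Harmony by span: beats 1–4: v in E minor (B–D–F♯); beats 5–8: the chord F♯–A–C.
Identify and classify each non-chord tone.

E4 (beat 2) — neighbor tone; B3 (beat 6) — appoggiatura.

The harmony at that moment is B minor triad (B, D, F♯); E4 is not a chord tone.
It is approached by step up from D4 and left by step down to D4.
Step away and step back to the same note — a neighbor tone (upper neighbor).
The harmony at that moment is F♯ diminished triad (F♯, A, C); B3 is not a chord tone.
It is approached by leap down from F♯4 and left by step up to C4.
Leap in, step out — an appoggiatura.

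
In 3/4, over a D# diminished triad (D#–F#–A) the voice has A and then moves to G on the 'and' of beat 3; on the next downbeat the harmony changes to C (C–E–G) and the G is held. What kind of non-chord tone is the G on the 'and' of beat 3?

The harmony at that moment is D# diminished triad (D#, F#, A); G is not a chord tone.
It is approached by step down from A and then sustained as the same pitch into the next harmony.
Arriving early and becoming a chord tone when the harmony changes — an anticipation.

Anticipation.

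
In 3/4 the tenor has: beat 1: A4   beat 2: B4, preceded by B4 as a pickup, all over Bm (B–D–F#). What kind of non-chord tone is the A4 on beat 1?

The harmony at that moment is B minor triad (B, D, F#); A4 is not a chord tone.
It is approached by step down from B4 and left by step up to B4.
Step away and step back to the same note — a neighbor tone (lower neighbor).

Lower neighbor tone.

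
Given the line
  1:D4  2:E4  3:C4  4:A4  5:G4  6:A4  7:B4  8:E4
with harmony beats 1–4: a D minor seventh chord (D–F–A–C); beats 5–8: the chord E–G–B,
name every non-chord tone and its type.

The harmony at that moment is D minor seventh chord (D, F, A, C); E4 is not a chord tone.
It is approached by step up from D4 and left by leap down to C4.
Step in, leap out — an escape tone.
The harmony at that moment is E minor triad (E, G, B); A4 is not a chord tone.
It is approached by step up from G4 and left by step up to B4.
Step in, step out in the same direction — a passing tone.

E4 (beat 2) — escape tone; A4 (beat 6) — passing tone.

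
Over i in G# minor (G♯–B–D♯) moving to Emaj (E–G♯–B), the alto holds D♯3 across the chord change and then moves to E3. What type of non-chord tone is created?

D♯3 is a retardation.

The harmony at that moment is E major triad (E, G♯, B); D♯3 is not a chord tone.
It is held over (the same pitch as the preceding D♯3) and left by step up to E3.
Held over from the previous chord and resolving up by step — a retardation.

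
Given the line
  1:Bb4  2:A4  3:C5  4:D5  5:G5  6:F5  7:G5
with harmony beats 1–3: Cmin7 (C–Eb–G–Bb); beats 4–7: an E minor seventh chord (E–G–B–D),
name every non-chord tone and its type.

The harmony at that moment is C minor seventh chord (C, Eb, G, Bb); A4 is not a chord tone.
It is approached by step down from Bb4 and left by leap up to C5.
Step in, leap out — an escape tone.
The harmony at that moment is E minor seventh chord (E, G, B, D); F5 is not a chord tone.
It is approached by step down from G5 and left by step up to G5.
Step away and step back to the same note — a neighbor tone (lower neighbor).

A4 (beat 2) — escape tone; F5 (beat 6) — neighbor tone.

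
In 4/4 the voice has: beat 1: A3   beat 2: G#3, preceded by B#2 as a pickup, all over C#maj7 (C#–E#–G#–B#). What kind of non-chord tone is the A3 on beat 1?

The harmony at that moment is C# major seventh chord (C#, E#, G#, B#); A3 is not a chord tone.
It is approached by leap up from B#2 and left by step down to G#3.
Leap in, step out, metrically accented — an appoggiatura.

Appoggiatura.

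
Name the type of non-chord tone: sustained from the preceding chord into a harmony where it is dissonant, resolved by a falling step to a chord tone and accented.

Suspension.

Approach: by preparation — the pitch is first a chord tone, then held (tied or repeated) while the harmony changes under it. Departure: down by step. Metric position: strong.
A prepared dissonance that resolves downward by step — a suspension. (The same figure resolving upward would be a retardation.)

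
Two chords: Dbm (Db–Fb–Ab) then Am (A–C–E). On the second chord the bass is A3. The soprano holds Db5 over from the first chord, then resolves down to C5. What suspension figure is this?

At the second chord the bass is A3. The suspended Db5 lies a fourth above the bass; after resolving down by step to C5, the interval above the bass becomes a third.
Suspension figures are named by those two intervals: 4–3.

4–3 suspension.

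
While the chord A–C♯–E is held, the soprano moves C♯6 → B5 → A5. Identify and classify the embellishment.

The harmony at that moment is A major triad (A, C♯, E); B5 is not a chord tone.
It is approached by step down from C♯6 and left by step down to A5.
Step in, step out in the same direction — a passing tone.

B5 is a passing tone.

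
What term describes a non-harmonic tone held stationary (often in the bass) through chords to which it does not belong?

Approach: none. Departure: none — a single pitch is sustained while the chords change around it, passing through harmonies that do not contain it.
No melodic motion at all; the dissonance is created entirely by the moving harmonies against the stationary note — a pedal tone (pedal point).

Pedal tone.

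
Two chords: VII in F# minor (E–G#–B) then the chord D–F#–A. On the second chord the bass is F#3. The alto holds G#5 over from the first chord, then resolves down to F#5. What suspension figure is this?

At the second chord the bass is F#3. The suspended G#5 lies a ninth above the bass; after resolving down by step to F#5, the interval above the bass becomes an octave.
Suspension figures are named by those two intervals: 9–8.

9–8 suspension.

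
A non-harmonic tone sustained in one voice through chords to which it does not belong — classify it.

Approach: none. Departure: none — a single pitch is sustained while the chords change around it, passing through harmonies that do not contain it.
No melodic motion at all; the dissonance is created entirely by the moving harmonies against the stationary note — a pedal tone (pedal point).

Pedal tone.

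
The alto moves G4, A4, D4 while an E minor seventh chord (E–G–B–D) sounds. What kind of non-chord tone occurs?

A4 is an escape tone.

The harmony at that moment is E minor seventh chord (E, G, B, D); A4 is not a chord tone.
It is approached by step up from G4 and left by leap down to D4.
Step in, leap out — an escape tone.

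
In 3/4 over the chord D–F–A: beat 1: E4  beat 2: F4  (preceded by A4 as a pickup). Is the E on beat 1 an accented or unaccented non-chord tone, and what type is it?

Accented appoggiatura.

The harmony at that moment is D minor triad (D, F, A); E4 is not a chord tone.
It is approached by leap down from A4 and left by step up to F4.
Leap in, step out — an appoggiatura.
It falls on the downbeat, so it is accented.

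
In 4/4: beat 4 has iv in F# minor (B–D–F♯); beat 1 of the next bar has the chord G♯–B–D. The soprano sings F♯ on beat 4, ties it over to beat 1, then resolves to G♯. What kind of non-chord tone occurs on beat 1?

Retardation.

The harmony at that moment is G♯ diminished triad (G♯, B, D); F♯ is not a chord tone.
It is held over (the same pitch as the preceding F♯) and left by step up to G♯.
Held over from the previous chord and resolving up by step — a retardation.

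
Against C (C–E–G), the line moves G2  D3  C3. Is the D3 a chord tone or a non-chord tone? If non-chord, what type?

Non-chord tone — an appoggiatura.

The harmony at that moment is C major triad (C, E, G); D3 is not a chord tone.
It is approached by leap up from G2 and left by step down to C3.
Leap in, step out — an appoggiatura.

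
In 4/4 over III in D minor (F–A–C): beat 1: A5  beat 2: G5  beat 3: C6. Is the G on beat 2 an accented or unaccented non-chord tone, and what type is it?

The harmony at that moment is F major triad (F, A, C); G5 is not a chord tone.
It is approached by step down from A5 and left by leap up to C6.
Step in, leap out — an escape tone.
It falls on a weak beat, so it is unaccented.

Unaccented escape tone.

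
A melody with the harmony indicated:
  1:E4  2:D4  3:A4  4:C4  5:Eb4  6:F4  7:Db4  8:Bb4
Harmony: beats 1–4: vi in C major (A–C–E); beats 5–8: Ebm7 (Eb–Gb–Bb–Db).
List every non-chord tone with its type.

D4 (beat 2) — escape tone; F4 (beat 6) — escape tone.

The harmony at that moment is A minor triad (A, C, E); D4 is not a chord tone.
It is approached by step down from E4 and left by leap up to A4.
Step in, leap out — an escape tone.
The harmony at that moment is Eb minor seventh chord (Eb, Gb, Bb, Db); F4 is not a chord tone.
It is approached by step up from Eb4 and left by leap down to Db4.
Step in, leap out — an escape tone.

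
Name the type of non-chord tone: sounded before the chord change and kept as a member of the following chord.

Approach: ahead of the chord change (typically by step), so it is dissonant against the current harmony. Departure: none — the same pitch is restated or held and is a chord tone of the new harmony.
Dissonant first, consonant once the harmony catches up: the note simply arrives early — an anticipation. (The reverse timing, consonant first and dissonant after the change, would be a suspension or retardation.)

Anticipation.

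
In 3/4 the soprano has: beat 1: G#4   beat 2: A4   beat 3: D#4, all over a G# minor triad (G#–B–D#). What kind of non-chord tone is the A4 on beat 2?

The harmony at that moment is G# minor triad (G#, B, D#); A4 is not a chord tone.
It is approached by step up from G#4 and left by leap down to D#4.
Step in, leap out, on a weak beat — an escape tone.

Escape tone.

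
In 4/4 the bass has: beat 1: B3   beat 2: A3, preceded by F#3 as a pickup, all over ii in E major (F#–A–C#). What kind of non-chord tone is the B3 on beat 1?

The harmony at that moment is F# minor triad (F#, A, C#); B3 is not a chord tone.
It is approached by leap up from F#3 and left by step down to A3.
Leap in, step out, metrically accented — an appoggiatura.

Appoggiatura.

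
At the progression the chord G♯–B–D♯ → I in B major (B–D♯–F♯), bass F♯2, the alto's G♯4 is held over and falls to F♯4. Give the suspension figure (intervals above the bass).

9–8 suspension.

At the second chord the bass is F♯2. The suspended G♯4 lies a ninth above the bass; after resolving down by step to F♯4, the interval above the bass becomes an octave.
Suspension figures are named by those two intervals: 9–8.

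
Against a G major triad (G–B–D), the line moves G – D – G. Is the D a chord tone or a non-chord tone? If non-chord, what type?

Chord tone (the fifth of G major triad).

G major triad contains G, B, D; D is the fifth, so it is a chord tone.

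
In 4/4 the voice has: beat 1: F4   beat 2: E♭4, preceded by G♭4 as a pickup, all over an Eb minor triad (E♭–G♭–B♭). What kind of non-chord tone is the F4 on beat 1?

Passing tone.

The harmony at that moment is E♭ minor triad (E♭, G♭, B♭); F4 is not a chord tone.
It is approached by step down from G♭4 and left by step down to E♭4.
Step in, step out in the same direction — a passing tone.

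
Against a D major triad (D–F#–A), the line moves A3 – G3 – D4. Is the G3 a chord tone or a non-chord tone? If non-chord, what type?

The harmony at that moment is D major triad (D, F#, A); G3 is not a chord tone.
It is approached by step down from A3 and left by leap up to D4.
Step in, leap out — an escape tone.

Non-chord tone — an escape tone.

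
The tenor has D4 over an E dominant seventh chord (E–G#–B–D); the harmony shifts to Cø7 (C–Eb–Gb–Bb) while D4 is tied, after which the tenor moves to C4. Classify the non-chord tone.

The harmony at that moment is C half-diminished seventh chord (C, Eb, Gb, Bb); D4 is not a chord tone.
It is held over (the same pitch as the preceding D4) and left by step down to C4.
Held over from the previous chord and resolving down by step — a suspension.

D4 is a suspension.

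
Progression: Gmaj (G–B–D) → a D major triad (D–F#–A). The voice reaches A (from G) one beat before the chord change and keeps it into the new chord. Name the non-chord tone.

The harmony at that moment is G major triad (G, B, D); A is not a chord tone.
It is approached by step up from G and then sustained as the same pitch into the next harmony.
Arriving early and becoming a chord tone when the harmony changes — an anticipation.

A is an anticipation.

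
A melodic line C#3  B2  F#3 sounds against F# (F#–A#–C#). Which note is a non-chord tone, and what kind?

B2 is an escape tone.

The harmony at that moment is F# major triad (F#, A#, C#); B2 is not a chord tone.
It is approached by step down from C#3 and left by leap up to F#3.
Step in, leap out — an escape tone.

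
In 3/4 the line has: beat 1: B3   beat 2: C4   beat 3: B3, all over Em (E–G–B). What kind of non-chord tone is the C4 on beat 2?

The harmony at that moment is E minor triad (E, G, B); C4 is not a chord tone.
It is approached by step up from B3 and left by step down to B3.
Step away and step back to the same note — a neighbor tone (upper neighbor).

Upper neighbor tone.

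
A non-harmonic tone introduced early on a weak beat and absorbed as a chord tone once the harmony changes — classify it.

Anticipation.

Approach: ahead of the chord change (typically by step), so it is dissonant against the current harmony. Departure: none — the same pitch is restated or held and is a chord tone of the new harmony.
Dissonant first, consonant once the harmony catches up: the note simply arrives early — an anticipation. (The reverse timing, consonant first and dissonant after the change, would be a suspension or retardation.)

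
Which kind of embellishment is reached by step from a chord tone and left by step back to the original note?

Neighbor tone.

Approach: by step. Departure: by step in the opposite direction, back to the starting pitch.
Stepwise on both sides but reversing to return to the same chord tone — a neighbor tone. (Had it continued onward in the same direction it would be a passing tone instead.)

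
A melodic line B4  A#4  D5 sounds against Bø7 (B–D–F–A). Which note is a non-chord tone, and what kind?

A#4 is an escape tone.

The harmony at that moment is B half-diminished seventh chord (B, D, F, A); A#4 is not a chord tone.
It is approached by step down from B4 and left by leap up to D5.
Step in, leap out — an escape tone.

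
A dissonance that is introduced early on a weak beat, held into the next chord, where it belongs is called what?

Anticipation.

Approach: ahead of the chord change (typically by step), so it is dissonant against the current harmony. Departure: none — the same pitch is restated or held and is a chord tone of the new harmony.
Dissonant first, consonant once the harmony catches up: the note simply arrives early — an anticipation. (The reverse timing, consonant first and dissonant after the change, would be a suspension or retardation.)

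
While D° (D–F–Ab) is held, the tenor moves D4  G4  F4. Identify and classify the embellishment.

The harmony at that moment is D diminished triad (D, F, Ab); G4 is not a chord tone.
It is approached by leap up from D4 and left by step down to F4.
Leap in, step out — an appoggiatura.

G4 is an appoggiatura.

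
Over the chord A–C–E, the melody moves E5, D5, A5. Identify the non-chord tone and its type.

The harmony at that moment is A minor triad (A, C, E); D5 is not a chord tone.
It is approached by step down from E5 and left by leap up to A5.
Step in, leap out — an escape tone.

D5 is an escape tone.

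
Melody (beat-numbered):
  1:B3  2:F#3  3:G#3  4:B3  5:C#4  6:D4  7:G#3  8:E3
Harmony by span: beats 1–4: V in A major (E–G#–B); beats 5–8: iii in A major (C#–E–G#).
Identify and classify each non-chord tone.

F#3 (beat 2) — appoggiatura; D4 (beat 6) — escape tone.

The harmony at that moment is E major triad (E, G#, B); F#3 is not a chord tone.
It is approached by leap down from B3 and left by step up to G#3.
Leap in, step out — an appoggiatura.
The harmony at that moment is C# minor triad (C#, E, G#); D4 is not a chord tone.
It is approached by step up from C#4 and left by leap down to G#3.
Step in, leap out — an escape tone.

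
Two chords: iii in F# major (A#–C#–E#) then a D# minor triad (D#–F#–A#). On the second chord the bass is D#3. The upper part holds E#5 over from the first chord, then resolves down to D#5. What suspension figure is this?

9–8 suspension.

At the second chord the bass is D#3. The suspended E#5 lies a ninth above the bass; after resolving down by step to D#5, the interval above the bass becomes an octave.
Suspension figures are named by those two intervals: 9–8.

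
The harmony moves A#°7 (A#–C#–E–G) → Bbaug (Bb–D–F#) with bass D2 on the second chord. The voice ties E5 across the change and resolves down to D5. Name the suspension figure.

9–8 suspension.

At the second chord the bass is D2. The suspended E5 lies a ninth above the bass; after resolving down by step to D5, the interval above the bass becomes an octave.
Suspension figures are named by those two intervals: 9–8.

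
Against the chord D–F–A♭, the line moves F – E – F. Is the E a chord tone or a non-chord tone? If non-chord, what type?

Non-chord tone — a neighbor tone.

The harmony at that moment is D diminished triad (D, F, A♭); E is not a chord tone.
It is approached by step down from F and left by step up to F.
Step away and step back to the same note — a neighbor tone (lower neighbor).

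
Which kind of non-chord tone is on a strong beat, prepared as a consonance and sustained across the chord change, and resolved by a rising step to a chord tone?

Retardation.

Approach: by preparation — the pitch is first a chord tone, then held (tied or repeated) while the harmony changes under it. Departure: up by step. Metric position: strong.
A prepared dissonance that resolves upward by step — a retardation. (The same figure resolving downward would be a suspension.)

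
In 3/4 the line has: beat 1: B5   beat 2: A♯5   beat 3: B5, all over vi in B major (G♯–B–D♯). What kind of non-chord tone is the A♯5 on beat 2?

Lower neighbor tone.

The harmony at that moment is G♯ minor triad (G♯, B, D♯); A♯5 is not a chord tone.
It is approached by step down from B5 and left by step up to B5.
Step away and step back to the same note — a neighbor tone (lower neighbor).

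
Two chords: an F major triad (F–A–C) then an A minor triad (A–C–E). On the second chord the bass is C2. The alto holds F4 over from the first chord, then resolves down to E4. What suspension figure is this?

4–3 suspension.

At the second chord the bass is C2. The suspended F4 lies a fourth above the bass; after resolving down by step to E4, the interval above the bass becomes a third.
Suspension figures are named by those two intervals: 4–3.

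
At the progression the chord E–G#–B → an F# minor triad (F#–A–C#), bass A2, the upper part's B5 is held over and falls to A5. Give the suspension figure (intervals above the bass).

9–8 suspension.

At the second chord the bass is A2. The suspended B5 lies a ninth above the bass; after resolving down by step to A5, the interval above the bass becomes an octave.
Suspension figures are named by those two intervals: 9–8.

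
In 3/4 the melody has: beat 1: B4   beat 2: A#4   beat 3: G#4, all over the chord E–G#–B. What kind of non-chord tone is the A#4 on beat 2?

The harmony at that moment is E major triad (E, G#, B); A#4 is not a chord tone.
It is approached by step down from B4 and left by step down to G#4.
Step in, step out in the same direction — a passing tone.

Passing tone.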